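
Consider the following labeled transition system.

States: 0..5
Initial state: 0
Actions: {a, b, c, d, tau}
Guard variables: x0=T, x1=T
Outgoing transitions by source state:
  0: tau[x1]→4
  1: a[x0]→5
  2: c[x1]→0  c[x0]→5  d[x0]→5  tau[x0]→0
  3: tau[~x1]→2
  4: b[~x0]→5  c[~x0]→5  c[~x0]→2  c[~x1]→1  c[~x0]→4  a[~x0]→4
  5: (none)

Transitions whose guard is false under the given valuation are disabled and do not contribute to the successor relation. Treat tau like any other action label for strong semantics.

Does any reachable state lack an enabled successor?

Answer: DEADLOCK at state 4

Working:
R = {0,4}
  0: tau→4  [deg 1]
  4: ∅  [deadlock]
trace reaching 4: tau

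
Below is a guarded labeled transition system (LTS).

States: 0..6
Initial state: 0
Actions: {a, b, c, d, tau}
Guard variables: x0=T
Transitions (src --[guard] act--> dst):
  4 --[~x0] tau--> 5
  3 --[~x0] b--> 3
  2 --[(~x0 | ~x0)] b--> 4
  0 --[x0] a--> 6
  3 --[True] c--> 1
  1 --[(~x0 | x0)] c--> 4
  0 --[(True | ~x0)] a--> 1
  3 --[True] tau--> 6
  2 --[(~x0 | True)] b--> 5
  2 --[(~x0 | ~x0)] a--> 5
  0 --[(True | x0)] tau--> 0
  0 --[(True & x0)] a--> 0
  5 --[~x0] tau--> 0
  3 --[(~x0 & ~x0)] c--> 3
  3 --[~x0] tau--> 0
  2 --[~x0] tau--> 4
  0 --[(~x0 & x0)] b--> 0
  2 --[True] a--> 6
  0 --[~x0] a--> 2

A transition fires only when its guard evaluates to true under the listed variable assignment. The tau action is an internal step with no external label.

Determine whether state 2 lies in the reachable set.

Guard filter leaves 9 enabled edge(s).
L0 = {0}
L1 = {1,6}  total {0,1,6}
L2 = {4}  total {0,1,4,6}
Reach set: {0,1,4,6}

Answer: UNREACHABLE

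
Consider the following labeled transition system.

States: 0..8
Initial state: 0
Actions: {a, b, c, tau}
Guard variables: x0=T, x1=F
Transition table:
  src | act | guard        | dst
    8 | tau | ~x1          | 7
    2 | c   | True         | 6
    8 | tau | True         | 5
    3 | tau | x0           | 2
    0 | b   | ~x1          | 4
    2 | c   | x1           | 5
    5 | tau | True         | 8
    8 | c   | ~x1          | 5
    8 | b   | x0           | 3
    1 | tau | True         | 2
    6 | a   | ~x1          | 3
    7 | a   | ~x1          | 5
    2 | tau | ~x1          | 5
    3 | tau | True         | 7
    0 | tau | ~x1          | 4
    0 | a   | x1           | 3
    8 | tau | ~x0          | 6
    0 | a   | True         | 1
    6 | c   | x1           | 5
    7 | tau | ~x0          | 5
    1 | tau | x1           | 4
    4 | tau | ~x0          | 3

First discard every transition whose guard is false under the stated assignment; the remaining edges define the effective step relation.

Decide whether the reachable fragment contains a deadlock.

Reach set: {0,1,2,3,4,5,6,7,8}
  0: a→1  b→4  tau→4  [deg 3]
  1: tau→2  [deg 1]
  2: c→6  tau→5  [deg 2]
  3: tau→2  tau→7  [deg 2]
  4: ∅  [STUCK]
  5: tau→8  [deg 1]
  6: a→3  [deg 1]
  7: a→5  [deg 1]
  8: b→3  c→5  tau→5  tau→7  [deg 4]
trace reaching 4: b

Answer: DEADLOCK at state 4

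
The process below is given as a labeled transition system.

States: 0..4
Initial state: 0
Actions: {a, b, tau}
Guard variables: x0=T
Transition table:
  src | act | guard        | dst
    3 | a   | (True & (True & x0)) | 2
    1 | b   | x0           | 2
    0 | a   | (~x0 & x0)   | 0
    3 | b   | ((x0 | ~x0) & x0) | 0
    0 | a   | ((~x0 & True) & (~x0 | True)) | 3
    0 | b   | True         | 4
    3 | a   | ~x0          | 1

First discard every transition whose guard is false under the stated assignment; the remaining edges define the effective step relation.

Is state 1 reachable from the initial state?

Answer: UNREACHABLE

Working:
After dropping false guards: 4 live edges.
Layer 0: {0}
Layer 1: {4}  cumulative {0,4}
Reachable = {0,4}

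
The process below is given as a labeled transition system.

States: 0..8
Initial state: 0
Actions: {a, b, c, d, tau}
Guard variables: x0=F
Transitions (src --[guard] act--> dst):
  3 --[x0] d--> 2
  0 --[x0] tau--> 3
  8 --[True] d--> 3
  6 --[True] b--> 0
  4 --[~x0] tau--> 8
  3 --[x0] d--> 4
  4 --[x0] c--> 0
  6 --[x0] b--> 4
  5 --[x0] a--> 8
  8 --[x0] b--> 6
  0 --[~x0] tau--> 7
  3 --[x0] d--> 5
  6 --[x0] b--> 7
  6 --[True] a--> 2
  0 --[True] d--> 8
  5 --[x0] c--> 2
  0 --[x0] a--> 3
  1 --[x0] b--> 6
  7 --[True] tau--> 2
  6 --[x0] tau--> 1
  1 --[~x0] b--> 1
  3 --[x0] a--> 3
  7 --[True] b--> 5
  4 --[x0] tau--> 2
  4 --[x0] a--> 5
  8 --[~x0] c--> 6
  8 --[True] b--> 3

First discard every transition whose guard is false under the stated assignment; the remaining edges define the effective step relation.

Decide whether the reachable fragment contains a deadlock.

Answer: DEADLOCK at state 2

Trace:
Reachable = {0,2,3,5,6,7,8}
  0: d→8  tau→7  [2 out]
  2: ∅  [deadlock]
  3: ∅  [deadlock]
  5: ∅  [deadlock]
  6: a→2  b→0  [2 out]
  7: b→5  tau→2  [2 out]
  8: b→3  c→6  d→3  [3 out]
trace reaching 2: tau·tau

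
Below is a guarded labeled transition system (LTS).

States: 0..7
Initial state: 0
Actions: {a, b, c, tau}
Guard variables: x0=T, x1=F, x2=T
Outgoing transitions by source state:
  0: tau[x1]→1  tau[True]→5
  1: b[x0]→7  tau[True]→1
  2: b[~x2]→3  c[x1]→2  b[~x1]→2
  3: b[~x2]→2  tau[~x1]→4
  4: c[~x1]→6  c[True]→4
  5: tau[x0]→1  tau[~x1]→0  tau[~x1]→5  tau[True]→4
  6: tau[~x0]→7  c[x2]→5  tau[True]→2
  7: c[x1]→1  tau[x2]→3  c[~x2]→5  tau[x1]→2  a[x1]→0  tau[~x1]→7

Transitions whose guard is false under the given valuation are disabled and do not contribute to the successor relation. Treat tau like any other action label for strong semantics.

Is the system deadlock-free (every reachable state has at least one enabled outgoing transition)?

Answer: DEADLOCK-FREE

Trace:
R = {0,1,2,3,4,5,6,7}
  0: tau→5  [1 out]
  1: b→7  tau→1  [2 out]
  2: b→2  [1 out]
  3: tau→4  [1 out]
  4: c→4  c→6  [2 out]
  5: tau→0  tau→1  tau→4  tau→5  [4 out]
  6: c→5  tau→2  [2 out]
  7: tau→3  tau→7  [2 out]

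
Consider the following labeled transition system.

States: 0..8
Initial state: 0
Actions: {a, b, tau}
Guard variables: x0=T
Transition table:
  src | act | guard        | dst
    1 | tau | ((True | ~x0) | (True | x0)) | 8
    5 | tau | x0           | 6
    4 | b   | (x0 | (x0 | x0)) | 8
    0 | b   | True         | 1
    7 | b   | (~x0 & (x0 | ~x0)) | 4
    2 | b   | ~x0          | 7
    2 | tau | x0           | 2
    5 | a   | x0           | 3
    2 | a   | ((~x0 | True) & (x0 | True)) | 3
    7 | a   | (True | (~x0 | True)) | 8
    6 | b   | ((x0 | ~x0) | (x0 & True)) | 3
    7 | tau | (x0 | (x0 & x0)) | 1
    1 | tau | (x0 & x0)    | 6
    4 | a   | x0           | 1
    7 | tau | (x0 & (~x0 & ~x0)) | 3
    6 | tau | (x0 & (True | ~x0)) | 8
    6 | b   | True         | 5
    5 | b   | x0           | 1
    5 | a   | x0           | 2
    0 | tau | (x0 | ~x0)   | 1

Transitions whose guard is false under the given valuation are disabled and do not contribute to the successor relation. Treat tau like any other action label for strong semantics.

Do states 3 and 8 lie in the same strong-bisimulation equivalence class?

Answer: BISIMILAR

Working:
Compute ~ classes (split until stable):
  P[0] = {{0,1,2,3,4,5,6,7,8}}
  P[1] = {{0,6},{1},{2,7},{3,8},{4},{5}}
  P[2] = {{0},{1},{2},{3,8},{4},{5},{6},{7}}
stable after 3 split(s): 8 block(s)
3∈{3,8}, 8∈{3,8}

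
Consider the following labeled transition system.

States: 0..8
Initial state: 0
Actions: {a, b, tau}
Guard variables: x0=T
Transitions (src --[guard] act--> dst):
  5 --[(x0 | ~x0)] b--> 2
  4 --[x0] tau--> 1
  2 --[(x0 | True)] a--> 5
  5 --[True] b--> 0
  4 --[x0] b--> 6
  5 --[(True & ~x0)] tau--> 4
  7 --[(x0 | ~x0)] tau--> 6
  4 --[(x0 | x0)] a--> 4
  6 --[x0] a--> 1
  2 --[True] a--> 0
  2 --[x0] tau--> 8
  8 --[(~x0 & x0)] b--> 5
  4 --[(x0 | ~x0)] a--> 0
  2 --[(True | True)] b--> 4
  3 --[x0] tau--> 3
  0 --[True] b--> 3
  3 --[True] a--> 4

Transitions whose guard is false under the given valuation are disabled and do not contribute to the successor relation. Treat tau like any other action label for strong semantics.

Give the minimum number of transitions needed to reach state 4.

Answer: 2

Trace:
Breadth-first toward 4:
  Layer 0: {0}
  Layer 1: {3}
  Layer 2: {4}
depth(4)=2, e.g. b·a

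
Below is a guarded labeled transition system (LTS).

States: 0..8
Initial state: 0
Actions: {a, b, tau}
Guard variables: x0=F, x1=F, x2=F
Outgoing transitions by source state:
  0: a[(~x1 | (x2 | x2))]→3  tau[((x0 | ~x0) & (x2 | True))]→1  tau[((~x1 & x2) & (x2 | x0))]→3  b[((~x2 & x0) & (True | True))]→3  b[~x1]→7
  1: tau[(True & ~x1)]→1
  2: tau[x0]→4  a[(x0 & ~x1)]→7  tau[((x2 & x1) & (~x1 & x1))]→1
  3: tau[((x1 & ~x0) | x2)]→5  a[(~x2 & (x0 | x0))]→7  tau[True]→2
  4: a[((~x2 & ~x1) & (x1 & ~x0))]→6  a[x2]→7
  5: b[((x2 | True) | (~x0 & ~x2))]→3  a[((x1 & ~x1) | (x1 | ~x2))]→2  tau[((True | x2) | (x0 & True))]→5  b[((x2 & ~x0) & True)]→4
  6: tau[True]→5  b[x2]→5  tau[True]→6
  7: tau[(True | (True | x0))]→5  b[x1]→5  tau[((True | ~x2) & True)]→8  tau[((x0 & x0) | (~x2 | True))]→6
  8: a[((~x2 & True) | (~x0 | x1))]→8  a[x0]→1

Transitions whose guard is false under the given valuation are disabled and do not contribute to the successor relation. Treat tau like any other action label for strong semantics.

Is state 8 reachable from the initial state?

Answer: REACHABLE

Trace:
14 transition(s) survive guard evaluation.
Layer 0: {0}
Layer 1: {1,3,7}  now seen {0,1,3,7}
Layer 2: {2,5,6,8}  now seen {0,1,2,3,5,6,7,8}
Reach set: {0,1,2,3,5,6,7,8}
Path to 8: b·tau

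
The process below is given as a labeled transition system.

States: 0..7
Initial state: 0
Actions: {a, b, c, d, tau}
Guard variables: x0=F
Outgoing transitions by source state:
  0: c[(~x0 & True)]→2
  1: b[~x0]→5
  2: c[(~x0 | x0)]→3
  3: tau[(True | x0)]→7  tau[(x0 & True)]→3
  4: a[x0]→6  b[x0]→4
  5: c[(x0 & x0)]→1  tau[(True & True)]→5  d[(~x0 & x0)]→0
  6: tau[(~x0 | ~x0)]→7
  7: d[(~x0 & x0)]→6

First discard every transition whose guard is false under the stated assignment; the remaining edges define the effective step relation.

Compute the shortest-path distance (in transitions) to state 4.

Breadth-first toward 4:
  Layer 0: {0}
  Layer 1: {2}
  Layer 2: {3}
  Layer 3: {7}
4 never appears.

Answer: UNREACHABLE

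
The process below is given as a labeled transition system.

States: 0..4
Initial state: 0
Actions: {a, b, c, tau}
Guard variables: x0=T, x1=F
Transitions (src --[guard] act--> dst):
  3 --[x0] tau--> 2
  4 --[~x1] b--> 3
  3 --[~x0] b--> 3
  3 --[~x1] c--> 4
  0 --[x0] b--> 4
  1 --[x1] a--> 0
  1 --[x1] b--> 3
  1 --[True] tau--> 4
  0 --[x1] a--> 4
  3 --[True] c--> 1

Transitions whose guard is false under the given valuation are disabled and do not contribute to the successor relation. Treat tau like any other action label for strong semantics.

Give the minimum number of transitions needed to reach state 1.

Breadth-first toward 1:
  depth 0: {0}
  depth 1: {4}
  depth 2: {3}
  depth 3: {1,2}
first hit 1 at d=3 via b·b·c

Answer: 3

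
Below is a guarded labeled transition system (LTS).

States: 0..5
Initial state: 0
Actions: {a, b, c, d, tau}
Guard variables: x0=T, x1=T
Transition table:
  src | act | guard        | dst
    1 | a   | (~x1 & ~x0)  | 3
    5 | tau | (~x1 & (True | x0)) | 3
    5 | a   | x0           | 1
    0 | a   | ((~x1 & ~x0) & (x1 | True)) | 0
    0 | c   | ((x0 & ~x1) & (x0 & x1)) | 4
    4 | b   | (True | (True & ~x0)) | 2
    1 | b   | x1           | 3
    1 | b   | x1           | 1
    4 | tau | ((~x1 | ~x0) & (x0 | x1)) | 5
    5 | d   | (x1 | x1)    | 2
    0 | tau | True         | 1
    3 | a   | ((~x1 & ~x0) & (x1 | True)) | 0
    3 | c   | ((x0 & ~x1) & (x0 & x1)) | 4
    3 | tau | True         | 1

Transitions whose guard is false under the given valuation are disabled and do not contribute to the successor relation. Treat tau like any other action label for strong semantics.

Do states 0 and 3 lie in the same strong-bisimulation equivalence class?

Compute ~ classes (split until stable):
  round 0: {{0,1,2,3,4,5}}
  round 1: {{0,3},{1,4},{2},{5}}
  round 2: {{0,3},{1},{2},{4},{5}}
stable after 3 split(s): 5 block(s)
[0]={0,3}  [3]={0,3}

Answer: BISIMILAR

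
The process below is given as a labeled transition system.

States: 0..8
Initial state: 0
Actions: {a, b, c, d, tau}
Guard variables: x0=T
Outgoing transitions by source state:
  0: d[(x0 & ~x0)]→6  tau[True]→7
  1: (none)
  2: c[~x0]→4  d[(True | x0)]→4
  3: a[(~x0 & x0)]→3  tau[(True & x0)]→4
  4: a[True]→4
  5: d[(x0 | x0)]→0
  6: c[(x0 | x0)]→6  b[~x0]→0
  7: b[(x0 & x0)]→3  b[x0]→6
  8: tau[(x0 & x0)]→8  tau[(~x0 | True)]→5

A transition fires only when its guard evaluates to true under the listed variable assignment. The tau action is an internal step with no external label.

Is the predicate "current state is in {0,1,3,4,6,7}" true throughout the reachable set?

Answer: INVARIANT HOLDS

Trace:
Inv-set: {0,1,3,4,6,7}
Reachable = {0,3,4,6,7}
  0: ✓
  3: ✓
  4: ✓
  6: ✓
  7: ✓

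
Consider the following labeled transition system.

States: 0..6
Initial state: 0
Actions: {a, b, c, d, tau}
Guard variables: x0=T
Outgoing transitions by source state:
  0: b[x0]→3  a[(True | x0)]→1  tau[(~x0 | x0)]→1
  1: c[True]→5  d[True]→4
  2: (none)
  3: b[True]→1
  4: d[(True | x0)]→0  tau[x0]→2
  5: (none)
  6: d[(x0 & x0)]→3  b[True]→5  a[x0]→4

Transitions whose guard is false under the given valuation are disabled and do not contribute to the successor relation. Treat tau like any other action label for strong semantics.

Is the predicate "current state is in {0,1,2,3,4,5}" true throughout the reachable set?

Answer: INVARIANT HOLDS

Analysis:
Allowed set {0,1,2,3,4,5}
Reachable = {0,1,2,3,4,5}
  0: safe
  1: safe
  2: safe
  3: safe
  4: safe
  5: safe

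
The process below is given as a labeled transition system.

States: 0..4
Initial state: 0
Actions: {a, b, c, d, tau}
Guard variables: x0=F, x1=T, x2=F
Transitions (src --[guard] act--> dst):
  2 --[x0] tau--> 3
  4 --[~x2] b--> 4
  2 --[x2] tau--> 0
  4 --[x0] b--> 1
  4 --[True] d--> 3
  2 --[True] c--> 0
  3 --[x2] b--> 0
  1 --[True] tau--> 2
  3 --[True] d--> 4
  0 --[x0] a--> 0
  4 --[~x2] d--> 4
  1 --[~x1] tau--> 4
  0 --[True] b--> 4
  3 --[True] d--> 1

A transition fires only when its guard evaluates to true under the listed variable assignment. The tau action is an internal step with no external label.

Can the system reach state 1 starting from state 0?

Answer: REACHABLE

Analysis:
After dropping false guards: 8 live edges.
Layer 0: {0}
Layer 1: {4}  cumulative {0,4}
Layer 2: {3}  cumulative {0,3,4}
Layer 3: {1}  cumulative {0,1,3,4}
Layer 4: {2}  cumulative {0,1,2,3,4}
Reachable = {0,1,2,3,4}
Path to 1: b·d·d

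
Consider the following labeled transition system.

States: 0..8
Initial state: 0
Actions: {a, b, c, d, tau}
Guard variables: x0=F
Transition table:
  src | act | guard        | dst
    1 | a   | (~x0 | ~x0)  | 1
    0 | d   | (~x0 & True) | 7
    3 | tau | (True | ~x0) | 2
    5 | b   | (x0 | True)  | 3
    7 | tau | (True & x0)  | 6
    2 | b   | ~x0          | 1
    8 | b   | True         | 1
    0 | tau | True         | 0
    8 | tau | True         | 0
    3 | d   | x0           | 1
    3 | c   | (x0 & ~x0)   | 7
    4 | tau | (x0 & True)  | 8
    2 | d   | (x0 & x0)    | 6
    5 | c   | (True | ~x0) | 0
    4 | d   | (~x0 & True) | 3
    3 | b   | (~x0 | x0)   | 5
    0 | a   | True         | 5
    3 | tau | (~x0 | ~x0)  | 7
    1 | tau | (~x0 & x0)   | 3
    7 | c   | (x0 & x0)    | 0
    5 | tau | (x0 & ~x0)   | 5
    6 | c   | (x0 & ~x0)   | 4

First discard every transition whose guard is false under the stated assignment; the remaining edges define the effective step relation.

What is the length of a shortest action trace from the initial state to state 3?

Answer: 2

Trace:
Breadth-first toward 3:
  L0 = {0}
  L1 = {5,7}
  L2 = {3}
depth(3)=2, e.g. a·b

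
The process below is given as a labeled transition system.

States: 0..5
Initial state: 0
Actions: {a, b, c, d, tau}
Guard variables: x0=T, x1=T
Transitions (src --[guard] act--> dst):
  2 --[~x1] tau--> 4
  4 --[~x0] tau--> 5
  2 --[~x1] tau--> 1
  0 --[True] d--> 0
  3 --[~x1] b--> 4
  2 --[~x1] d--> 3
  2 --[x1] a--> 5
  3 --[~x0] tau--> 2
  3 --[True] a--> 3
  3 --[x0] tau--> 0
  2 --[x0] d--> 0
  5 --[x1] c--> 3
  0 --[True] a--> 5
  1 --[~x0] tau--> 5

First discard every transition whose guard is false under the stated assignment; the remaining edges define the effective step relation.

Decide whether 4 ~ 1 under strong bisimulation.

Compute ~ classes (split until stable):
  P[0] = {{0,1,2,3,4,5}}
  P[1] = {{0,2},{1,4},{3},{5}}
stable after 2 split(s): 4 block(s)
class of 4: {1,4}; class of 1: {1,4}

Answer: BISIMILAR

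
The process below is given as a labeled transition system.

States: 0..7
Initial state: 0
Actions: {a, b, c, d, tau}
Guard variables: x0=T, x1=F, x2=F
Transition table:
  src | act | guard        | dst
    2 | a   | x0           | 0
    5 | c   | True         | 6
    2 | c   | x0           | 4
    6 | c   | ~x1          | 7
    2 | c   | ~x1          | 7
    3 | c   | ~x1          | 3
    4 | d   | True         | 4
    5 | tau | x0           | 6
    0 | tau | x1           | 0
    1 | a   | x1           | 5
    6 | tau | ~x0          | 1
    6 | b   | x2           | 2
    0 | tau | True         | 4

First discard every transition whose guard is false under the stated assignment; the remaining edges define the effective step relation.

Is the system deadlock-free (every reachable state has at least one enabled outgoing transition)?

Reachable = {0,4}
  0: tau→4  [1 exit(s)]
  4: d→4  [1 exit(s)]

Answer: DEADLOCK-FREE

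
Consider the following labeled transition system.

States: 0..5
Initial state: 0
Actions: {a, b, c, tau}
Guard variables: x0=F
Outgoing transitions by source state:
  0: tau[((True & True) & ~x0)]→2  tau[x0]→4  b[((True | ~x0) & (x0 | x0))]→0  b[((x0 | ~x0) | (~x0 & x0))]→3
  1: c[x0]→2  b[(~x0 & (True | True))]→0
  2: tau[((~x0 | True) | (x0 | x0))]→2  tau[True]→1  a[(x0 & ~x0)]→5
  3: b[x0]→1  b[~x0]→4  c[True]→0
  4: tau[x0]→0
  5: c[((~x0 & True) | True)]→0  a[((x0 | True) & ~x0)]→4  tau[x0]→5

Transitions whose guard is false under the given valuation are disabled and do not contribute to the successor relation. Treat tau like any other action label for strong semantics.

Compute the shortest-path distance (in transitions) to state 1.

BFS to 1:
  L0 = {0}
  L1 = {2,3}
  L2 = {1,4}
first hit 1 at d=2 via tau·tau

Answer: 2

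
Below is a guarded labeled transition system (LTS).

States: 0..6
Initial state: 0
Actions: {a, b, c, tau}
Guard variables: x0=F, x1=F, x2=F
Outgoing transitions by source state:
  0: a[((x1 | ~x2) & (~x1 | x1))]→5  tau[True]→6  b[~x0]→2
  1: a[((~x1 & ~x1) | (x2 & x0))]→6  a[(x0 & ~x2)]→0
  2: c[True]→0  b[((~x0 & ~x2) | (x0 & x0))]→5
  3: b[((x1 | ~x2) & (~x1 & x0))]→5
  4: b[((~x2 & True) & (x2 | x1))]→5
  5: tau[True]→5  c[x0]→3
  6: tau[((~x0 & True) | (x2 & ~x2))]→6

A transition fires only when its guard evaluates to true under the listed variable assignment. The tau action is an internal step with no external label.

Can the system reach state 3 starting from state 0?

Answer: UNREACHABLE

Trace:
After dropping false guards: 8 live edges.
Layer 0: {0}
Layer 1: {2,5,6}  total {0,2,5,6}
Reachable = {0,2,5,6}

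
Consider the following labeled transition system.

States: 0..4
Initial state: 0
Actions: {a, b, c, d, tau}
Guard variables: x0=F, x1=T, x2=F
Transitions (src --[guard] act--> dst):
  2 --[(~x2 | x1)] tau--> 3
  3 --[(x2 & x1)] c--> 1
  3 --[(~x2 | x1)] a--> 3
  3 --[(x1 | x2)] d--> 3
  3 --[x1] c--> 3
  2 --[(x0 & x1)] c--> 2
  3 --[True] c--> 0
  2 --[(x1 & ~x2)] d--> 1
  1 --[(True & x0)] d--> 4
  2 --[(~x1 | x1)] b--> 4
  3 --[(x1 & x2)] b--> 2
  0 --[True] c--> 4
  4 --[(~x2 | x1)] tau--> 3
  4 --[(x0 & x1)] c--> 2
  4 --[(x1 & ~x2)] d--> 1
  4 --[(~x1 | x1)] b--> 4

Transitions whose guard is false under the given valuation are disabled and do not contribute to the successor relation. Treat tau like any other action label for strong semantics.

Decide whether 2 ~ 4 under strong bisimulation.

Bisimulation quotient by refinement:
  π0 = {{0,1,2,3,4}}
  π1 = {{0},{1},{2,4},{3}}
stable after 2 split(s): 4 block(s)
[2]={2,4}  [4]={2,4}

Answer: BISIMILAR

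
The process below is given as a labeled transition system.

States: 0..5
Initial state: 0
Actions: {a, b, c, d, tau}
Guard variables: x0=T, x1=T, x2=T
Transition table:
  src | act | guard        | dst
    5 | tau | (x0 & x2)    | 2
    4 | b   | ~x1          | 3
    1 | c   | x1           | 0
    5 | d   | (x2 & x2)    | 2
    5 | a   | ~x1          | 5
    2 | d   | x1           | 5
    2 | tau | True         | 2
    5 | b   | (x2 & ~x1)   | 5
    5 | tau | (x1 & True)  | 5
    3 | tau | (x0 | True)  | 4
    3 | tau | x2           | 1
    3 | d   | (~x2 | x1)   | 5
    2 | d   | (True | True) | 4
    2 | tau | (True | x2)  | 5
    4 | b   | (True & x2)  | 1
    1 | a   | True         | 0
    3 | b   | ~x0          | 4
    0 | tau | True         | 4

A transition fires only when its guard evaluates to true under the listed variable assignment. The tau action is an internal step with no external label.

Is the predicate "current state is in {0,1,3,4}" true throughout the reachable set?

Answer: INVARIANT HOLDS

Analysis:
Inv-set: {0,1,3,4}
Reachable = {0,1,4}
  0: safe
  1: safe
  4: safe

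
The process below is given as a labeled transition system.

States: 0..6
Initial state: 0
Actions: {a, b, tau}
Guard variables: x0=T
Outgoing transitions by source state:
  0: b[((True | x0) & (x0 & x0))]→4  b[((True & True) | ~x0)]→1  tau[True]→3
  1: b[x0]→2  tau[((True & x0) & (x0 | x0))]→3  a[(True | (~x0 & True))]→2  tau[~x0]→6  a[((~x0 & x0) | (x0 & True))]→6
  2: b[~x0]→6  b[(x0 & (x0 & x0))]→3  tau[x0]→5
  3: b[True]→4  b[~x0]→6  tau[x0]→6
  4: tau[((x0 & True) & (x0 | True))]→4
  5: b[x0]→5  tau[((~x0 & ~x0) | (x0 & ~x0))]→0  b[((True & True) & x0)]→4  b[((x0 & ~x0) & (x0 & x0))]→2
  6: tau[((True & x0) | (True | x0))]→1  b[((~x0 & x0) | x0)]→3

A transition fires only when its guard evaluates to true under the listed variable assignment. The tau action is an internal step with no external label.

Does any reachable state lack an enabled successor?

Answer: DEADLOCK-FREE

Working:
R = {0,1,2,3,4,5,6}
  0: b→1  b→4  tau→3  [deg 3]
  1: a→2  a→6  b→2  tau→3  [deg 4]
  2: b→3  tau→5  [deg 2]
  3: b→4  tau→6  [deg 2]
  4: tau→4  [deg 1]
  5: b→4  b→5  [deg 2]
  6: b→3  tau→1  [deg 2]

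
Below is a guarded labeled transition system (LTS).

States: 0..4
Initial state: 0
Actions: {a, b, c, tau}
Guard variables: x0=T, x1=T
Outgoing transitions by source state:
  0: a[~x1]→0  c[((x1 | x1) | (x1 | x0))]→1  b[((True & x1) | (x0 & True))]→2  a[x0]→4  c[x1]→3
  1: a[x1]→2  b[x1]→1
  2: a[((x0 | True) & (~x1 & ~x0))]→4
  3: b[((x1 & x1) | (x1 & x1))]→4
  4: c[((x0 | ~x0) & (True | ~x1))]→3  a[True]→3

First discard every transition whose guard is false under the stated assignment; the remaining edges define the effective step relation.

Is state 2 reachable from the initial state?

Guard filter leaves 9 enabled edge(s).
depth 0: {0}
depth 1: {1,2,3,4}  total {0,1,2,3,4}
Reachable = {0,1,2,3,4}
witness 2: b

Answer: REACHABLE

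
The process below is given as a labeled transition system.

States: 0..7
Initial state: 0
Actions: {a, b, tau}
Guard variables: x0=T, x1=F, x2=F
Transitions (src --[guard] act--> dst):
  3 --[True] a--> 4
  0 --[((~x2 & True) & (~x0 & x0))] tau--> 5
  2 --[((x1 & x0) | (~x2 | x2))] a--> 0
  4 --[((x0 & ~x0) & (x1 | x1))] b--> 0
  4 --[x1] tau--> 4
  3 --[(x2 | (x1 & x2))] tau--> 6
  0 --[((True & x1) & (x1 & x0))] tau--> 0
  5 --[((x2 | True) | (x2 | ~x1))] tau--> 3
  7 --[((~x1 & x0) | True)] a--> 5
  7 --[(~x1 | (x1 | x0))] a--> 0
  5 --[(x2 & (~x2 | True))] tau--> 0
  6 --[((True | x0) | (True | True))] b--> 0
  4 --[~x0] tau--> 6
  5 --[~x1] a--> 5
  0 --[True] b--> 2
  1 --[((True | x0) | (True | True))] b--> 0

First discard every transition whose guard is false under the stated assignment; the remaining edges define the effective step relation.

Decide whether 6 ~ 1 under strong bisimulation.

Answer: BISIMILAR

Trace:
Compute ~ classes (split until stable):
  π0 = {{0,1,2,3,4,5,6,7}}
  π1 = {{0,1,6},{2,3,7},{4},{5}}
  π2 = {{0},{1,6},{2},{3},{4},{5},{7}}
stable after 3 split(s): 7 block(s)
class of 6: {1,6}; class of 1: {1,6}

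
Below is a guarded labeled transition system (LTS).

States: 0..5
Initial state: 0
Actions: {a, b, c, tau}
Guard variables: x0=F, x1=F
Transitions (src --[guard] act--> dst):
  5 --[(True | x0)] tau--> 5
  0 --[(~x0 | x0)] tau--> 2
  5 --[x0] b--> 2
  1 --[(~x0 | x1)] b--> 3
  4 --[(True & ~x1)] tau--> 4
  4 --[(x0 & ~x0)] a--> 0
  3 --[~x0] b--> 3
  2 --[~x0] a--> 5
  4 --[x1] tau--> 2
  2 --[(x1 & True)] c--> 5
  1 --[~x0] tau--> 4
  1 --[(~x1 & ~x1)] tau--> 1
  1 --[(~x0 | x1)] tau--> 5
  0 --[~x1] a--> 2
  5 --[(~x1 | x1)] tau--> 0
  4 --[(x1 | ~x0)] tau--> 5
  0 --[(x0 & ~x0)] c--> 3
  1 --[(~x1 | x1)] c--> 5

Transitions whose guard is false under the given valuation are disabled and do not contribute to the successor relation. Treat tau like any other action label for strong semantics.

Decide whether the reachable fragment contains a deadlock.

Answer: DEADLOCK-FREE

Working:
Reach set: {0,2,5}
  0: a→2  tau→2  [2 out]
  2: a→5  [1 out]
  5: tau→0  tau→5  [2 out]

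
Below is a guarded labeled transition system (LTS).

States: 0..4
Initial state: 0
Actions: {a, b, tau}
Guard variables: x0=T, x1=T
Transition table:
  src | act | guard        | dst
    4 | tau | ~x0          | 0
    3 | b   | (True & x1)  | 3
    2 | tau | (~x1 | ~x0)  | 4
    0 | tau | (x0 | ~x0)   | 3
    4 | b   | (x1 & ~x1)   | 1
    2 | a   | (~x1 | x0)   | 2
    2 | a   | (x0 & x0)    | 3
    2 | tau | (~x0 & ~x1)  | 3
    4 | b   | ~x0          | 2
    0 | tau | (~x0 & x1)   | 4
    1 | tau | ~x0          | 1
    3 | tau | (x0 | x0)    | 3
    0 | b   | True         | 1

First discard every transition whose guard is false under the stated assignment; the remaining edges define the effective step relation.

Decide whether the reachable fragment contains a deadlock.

Answer: DEADLOCK at state 1

Trace:
Reachable = {0,1,3}
  0: b→1  tau→3  [2 out]
  1: ∅  [STUCK]
  3: b→3  tau→3  [2 out]
trace reaching 1: b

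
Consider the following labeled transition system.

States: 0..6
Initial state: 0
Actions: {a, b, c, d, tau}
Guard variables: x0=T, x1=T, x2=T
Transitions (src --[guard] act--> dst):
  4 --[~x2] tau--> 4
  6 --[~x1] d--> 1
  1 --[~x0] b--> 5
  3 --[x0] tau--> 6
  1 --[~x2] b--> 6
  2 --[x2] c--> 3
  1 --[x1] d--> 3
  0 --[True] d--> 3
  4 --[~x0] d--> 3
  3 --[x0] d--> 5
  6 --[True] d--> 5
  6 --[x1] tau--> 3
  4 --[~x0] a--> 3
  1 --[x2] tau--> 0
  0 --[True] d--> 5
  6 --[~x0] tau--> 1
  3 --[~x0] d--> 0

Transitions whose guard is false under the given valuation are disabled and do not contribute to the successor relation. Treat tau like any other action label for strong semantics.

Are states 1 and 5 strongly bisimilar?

Compute ~ classes (split until stable):
  round 0: {{0,1,2,3,4,5,6}}
  round 1: {{0},{1,3,6},{2},{4,5}}
  round 2: {{0},{1},{2},{3,6},{4,5}}
5 equivalence class(es) (converged in 3)
1∈{1}, 5∈{4,5}

Answer: NOT BISIMILAR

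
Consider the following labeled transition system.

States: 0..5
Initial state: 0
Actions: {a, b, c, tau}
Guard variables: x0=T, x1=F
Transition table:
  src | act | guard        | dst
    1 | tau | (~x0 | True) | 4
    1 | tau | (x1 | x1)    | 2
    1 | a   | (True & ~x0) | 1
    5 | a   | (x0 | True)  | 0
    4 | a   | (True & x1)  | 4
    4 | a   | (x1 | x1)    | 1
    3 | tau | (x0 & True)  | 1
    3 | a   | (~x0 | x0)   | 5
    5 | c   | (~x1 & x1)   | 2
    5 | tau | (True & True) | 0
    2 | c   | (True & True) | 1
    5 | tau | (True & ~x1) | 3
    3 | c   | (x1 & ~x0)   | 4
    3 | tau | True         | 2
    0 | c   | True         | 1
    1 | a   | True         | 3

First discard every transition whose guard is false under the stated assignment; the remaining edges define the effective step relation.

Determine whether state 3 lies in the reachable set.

After dropping false guards: 10 live edges.
L0 = {0}
L1 = {1}  total {0,1}
L2 = {3,4}  total {0,1,3,4}
L3 = {2,5}  total {0,1,2,3,4,5}
Reachable = {0,1,2,3,4,5}
trace reaching 3: c·a

Answer: REACHABLE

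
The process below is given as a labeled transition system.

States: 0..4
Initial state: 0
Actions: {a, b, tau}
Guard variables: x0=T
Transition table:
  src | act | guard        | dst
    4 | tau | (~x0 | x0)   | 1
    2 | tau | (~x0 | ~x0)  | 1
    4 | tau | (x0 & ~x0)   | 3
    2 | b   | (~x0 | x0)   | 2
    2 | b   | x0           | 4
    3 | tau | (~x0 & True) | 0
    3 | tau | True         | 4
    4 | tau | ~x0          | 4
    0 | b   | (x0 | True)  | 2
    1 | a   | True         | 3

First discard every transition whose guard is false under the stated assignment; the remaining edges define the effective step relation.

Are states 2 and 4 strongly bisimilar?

Answer: NOT BISIMILAR

Working:
Bisimulation quotient by refinement:
  P[0] = {{0,1,2,3,4}}
  P[1] = {{0,2},{1},{3,4}}
  P[2] = {{0},{1},{2},{3},{4}}
Fixed point at round 3; 5 class(es).
[2]={2}  [4]={4}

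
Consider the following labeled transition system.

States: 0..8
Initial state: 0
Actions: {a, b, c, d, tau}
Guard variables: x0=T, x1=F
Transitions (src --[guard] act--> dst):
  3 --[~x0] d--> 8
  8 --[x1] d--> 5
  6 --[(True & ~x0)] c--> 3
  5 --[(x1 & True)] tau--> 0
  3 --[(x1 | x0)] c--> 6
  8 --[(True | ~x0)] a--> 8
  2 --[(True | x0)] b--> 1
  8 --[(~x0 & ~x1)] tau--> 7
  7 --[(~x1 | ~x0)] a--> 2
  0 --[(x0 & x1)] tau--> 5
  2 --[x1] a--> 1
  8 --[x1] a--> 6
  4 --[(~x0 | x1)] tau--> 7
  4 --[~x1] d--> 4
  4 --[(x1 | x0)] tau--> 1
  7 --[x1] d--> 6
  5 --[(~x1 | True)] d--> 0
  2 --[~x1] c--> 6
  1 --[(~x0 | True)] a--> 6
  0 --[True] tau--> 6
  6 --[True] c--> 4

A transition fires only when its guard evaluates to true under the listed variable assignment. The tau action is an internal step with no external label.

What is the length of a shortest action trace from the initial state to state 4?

Layered search for 4:
  Layer 0: {0}
  Layer 1: {6}
  Layer 2: {4}
first hit 4 at d=2 via tau·c

Answer: 2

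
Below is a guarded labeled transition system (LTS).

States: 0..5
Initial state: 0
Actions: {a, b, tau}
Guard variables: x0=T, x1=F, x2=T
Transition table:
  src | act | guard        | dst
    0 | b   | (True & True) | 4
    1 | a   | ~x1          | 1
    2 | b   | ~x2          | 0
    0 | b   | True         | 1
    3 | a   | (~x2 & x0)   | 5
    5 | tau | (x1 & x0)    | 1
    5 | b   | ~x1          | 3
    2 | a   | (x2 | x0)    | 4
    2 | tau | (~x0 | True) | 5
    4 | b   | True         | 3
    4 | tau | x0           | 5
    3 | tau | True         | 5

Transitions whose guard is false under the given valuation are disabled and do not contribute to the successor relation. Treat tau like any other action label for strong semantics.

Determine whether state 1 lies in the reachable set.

After dropping false guards: 9 live edges.
Layer 0: {0}
Layer 1: {1,4}  cumulative {0,1,4}
Layer 2: {3,5}  cumulative {0,1,3,4,5}
Reach set: {0,1,3,4,5}
witness 1: b

Answer: REACHABLE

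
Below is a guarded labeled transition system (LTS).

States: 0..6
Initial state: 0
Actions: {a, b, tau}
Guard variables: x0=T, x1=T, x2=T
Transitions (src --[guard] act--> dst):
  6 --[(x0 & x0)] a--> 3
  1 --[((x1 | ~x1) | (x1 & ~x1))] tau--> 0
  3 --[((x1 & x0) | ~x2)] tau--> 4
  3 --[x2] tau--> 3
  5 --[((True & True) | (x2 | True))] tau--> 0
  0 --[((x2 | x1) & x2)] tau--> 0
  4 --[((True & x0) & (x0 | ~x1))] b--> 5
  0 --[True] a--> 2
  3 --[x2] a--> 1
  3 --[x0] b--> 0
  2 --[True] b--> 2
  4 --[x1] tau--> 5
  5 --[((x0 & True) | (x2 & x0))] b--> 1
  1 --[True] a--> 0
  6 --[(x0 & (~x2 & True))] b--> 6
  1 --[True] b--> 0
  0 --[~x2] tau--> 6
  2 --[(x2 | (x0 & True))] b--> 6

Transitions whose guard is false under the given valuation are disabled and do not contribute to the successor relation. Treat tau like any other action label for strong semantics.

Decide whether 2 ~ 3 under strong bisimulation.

Answer: NOT BISIMILAR

Trace:
Bisimulation quotient by refinement:
  P[0] = {{0,1,2,3,4,5,6}}
  P[1] = {{0},{1,3},{2},{4,5},{6}}
  P[2] = {{0},{1},{2},{3},{4},{5},{6}}
Fixed point at round 3; 7 class(es).
class of 2: {2}; class of 3: {3}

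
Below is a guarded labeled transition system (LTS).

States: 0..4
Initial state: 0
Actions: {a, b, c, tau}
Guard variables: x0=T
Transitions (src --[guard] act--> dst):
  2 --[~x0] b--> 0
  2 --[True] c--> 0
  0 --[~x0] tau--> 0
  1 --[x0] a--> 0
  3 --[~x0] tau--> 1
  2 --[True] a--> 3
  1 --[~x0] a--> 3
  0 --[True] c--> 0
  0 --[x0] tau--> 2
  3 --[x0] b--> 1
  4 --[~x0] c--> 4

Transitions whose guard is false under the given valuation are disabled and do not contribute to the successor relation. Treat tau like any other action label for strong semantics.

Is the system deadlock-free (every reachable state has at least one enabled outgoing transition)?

Answer: DEADLOCK-FREE

Trace:
Reachable = {0,1,2,3}
  0: c→0  tau→2  [2 out]
  1: a→0  [1 out]
  2: a→3  c→0  [2 out]
  3: b→1  [1 out]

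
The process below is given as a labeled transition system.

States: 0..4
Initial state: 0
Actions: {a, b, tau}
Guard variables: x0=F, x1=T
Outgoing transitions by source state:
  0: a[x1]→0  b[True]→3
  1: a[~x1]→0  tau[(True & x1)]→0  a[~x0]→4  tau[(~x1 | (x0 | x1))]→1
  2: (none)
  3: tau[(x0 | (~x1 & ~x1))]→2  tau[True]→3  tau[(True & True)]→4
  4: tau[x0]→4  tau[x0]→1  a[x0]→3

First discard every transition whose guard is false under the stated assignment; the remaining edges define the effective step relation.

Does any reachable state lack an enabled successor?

Reachable = {0,3,4}
  0: a→0  b→3  [deg 2]
  3: tau→3  tau→4  [deg 2]
  4: ∅  [no exit]
Path to 4: b·tau

Answer: DEADLOCK at state 4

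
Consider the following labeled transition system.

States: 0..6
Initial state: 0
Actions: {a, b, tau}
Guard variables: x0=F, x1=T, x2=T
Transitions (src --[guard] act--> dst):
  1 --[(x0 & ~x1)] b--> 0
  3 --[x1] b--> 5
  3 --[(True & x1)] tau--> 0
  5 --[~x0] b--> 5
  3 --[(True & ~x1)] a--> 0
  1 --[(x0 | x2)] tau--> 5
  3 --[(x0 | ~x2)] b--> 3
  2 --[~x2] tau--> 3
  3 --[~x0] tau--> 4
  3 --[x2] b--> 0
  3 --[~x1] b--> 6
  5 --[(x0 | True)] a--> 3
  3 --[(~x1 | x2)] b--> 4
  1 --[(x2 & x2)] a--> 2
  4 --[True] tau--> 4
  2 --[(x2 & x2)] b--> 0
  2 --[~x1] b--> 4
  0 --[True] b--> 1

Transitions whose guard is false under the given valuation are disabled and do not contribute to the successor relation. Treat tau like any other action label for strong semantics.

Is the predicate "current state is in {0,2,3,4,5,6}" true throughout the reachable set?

Answer: INVARIANT VIOLATED at state 1

Analysis:
Allowed set {0,2,3,4,5,6}
Reach set: {0,1,2,3,4,5}
  0: ✓
  1: VIOLATES
  2: ✓
  3: ✓
  4: ✓
  5: ✓
reach 1 via b — violates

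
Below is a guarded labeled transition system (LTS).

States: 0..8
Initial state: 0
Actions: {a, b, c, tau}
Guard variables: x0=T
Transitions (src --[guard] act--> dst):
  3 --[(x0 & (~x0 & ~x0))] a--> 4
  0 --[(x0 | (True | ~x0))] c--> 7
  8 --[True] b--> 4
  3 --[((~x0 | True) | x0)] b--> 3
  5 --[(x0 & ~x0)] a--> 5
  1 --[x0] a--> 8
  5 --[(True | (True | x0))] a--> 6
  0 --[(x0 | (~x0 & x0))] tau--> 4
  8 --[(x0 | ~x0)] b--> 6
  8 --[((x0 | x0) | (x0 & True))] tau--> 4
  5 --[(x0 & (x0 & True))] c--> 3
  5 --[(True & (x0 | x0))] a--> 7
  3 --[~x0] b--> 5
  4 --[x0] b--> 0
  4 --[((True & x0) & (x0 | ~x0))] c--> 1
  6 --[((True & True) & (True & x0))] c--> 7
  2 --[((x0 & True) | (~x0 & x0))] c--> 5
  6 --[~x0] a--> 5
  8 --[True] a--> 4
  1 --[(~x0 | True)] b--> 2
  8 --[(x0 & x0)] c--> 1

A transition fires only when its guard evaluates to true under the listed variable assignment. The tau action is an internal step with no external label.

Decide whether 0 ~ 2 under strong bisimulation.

Answer: NOT BISIMILAR

Working:
Refine partition for ~:
  round 0: {{0,1,2,3,4,5,6,7,8}}
  round 1: {{0},{1},{2,6},{3},{4},{5},{7},{8}}
  round 2: {{0},{1},{2},{3},{4},{5},{6},{7},{8}}
Fixed point at round 3; 9 class(es).
class of 0: {0}; class of 2: {2}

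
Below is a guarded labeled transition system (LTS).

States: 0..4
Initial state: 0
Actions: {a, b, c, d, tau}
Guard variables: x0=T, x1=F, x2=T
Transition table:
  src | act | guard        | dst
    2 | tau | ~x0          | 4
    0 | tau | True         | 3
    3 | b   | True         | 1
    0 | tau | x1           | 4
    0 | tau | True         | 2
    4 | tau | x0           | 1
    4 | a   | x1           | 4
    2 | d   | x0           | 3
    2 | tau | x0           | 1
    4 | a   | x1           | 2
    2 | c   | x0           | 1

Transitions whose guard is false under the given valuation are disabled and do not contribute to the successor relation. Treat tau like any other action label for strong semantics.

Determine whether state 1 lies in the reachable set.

Guard filter leaves 7 enabled edge(s).
depth 0: {0}
depth 1: {2,3}  cumulative {0,2,3}
depth 2: {1}  cumulative {0,1,2,3}
Reachable = {0,1,2,3}
Path to 1: tau·tau

Answer: REACHABLE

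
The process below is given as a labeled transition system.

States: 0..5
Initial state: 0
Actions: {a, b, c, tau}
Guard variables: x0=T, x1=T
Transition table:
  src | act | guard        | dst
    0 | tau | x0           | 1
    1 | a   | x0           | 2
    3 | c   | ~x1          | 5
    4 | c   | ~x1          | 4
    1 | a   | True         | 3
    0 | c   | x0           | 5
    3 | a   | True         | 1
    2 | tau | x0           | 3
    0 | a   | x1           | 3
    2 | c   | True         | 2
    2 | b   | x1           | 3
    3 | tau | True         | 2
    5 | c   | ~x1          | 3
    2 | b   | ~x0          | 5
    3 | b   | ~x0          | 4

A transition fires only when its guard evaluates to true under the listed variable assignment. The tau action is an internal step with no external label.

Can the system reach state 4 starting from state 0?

Guard filter leaves 10 enabled edge(s).
depth 0: {0}
depth 1: {1,3,5}  now seen {0,1,3,5}
depth 2: {2}  now seen {0,1,2,3,5}
R = {0,1,2,3,5}

Answer: UNREACHABLE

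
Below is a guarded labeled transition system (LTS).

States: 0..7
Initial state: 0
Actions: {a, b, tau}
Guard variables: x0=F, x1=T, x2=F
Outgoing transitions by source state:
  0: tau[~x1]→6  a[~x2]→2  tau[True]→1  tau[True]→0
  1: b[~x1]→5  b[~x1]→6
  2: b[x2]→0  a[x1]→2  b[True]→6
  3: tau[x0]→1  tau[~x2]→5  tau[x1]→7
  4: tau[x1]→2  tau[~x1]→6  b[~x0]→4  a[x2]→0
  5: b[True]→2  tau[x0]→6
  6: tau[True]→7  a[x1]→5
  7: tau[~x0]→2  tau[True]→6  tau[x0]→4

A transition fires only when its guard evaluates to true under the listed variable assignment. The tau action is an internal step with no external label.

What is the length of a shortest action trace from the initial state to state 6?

Layered search for 6:
  depth 0: {0}
  depth 1: {1,2}
  depth 2: {6}
first hit 6 at d=2 via a·b

Answer: 2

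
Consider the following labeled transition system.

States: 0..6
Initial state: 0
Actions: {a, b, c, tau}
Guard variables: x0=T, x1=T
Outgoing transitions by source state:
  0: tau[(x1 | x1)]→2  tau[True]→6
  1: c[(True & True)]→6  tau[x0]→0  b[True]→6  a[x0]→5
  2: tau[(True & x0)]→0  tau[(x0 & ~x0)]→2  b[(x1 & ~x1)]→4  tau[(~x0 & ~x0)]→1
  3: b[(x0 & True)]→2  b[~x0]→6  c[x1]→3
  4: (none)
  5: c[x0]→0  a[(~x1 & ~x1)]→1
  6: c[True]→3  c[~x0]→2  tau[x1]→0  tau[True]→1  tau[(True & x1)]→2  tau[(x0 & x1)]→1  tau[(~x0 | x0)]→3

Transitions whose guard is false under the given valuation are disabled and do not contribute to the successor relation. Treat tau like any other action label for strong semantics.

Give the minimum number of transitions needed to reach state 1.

BFS to 1:
  L0 = {0}
  L1 = {2,6}
  L2 = {1,3}
first hit 1 at d=2 via tau·tau

Answer: 2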